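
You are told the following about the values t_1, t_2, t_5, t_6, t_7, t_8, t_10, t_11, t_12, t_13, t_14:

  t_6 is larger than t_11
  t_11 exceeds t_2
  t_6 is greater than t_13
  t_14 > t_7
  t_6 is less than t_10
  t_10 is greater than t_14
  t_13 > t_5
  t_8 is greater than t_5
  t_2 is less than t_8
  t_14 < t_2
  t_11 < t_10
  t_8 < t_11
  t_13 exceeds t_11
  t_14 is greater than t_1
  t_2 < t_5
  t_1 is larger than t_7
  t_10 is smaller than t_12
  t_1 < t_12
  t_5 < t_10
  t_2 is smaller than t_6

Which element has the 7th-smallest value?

The consecutive relations fix a unique order: t_7 < t_1 < t_14 < t_2 < t_5 < t_8 < t_11 < t_13 < t_6 < t_10 < t_12.
Counting 7 from the smallest end gives t_11.

t_11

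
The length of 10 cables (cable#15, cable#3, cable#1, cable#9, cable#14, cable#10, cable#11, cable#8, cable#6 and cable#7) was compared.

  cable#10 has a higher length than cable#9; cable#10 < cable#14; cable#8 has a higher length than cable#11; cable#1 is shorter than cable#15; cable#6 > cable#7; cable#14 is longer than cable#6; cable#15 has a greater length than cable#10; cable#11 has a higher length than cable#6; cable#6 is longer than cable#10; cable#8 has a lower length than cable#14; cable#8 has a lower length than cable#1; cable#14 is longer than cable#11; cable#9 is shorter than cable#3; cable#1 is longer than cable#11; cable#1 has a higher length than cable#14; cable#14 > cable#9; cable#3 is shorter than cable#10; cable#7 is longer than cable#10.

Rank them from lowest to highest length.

cable#9 < cable#3 < cable#10 < cable#7 < cable#6 < cable#11 < cable#8 < cable#14 < cable#1 < cable#15

The consecutive links are each given: cable#9 < cable#3; cable#3 < cable#10; cable#10 < cable#7; cable#7 < cable#6; cable#6 < cable#11; cable#11 < cable#8; cable#8 < cable#14; cable#14 < cable#1; cable#1 < cable#15.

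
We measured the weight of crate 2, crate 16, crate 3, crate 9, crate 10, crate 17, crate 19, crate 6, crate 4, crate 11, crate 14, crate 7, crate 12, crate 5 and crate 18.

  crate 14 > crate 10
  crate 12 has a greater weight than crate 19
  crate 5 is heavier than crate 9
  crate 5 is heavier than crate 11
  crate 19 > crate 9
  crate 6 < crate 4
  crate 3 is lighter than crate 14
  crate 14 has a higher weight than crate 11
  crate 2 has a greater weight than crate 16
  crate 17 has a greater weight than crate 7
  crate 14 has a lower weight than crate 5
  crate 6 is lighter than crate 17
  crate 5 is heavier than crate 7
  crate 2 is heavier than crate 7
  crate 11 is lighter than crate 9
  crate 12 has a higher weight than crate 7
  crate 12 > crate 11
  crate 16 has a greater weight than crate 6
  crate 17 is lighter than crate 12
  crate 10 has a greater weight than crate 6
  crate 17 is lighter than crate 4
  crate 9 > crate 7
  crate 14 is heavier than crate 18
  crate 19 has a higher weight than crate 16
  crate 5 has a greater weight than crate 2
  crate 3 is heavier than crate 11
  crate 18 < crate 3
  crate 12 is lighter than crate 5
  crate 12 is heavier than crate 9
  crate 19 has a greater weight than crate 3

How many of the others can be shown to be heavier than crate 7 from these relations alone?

Directly above crate 7: crate 17, crate 2, crate 9, crate 12, crate 5.
One step further: crate 4, crate 19 (7 so far).
Nothing else is reachable above crate 7; 7 in all.

7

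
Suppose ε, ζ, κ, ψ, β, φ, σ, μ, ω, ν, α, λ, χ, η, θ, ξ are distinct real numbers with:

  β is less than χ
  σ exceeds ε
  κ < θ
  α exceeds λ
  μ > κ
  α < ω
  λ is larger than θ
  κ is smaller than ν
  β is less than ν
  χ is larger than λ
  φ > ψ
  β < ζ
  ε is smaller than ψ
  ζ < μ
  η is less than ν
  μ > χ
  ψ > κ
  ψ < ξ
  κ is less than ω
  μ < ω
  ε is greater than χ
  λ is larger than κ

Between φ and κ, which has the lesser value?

κ < θ and θ < λ give κ < λ.
Then λ < χ extends the chain to χ.
With χ < ε: κ < θ < λ < χ < ε.
With ε < ψ: κ < θ < λ < χ < ε < ψ.
With ψ < φ: κ < θ < λ < χ < ε < ψ < φ.
So κ < φ; κ is the smaller of the two.

κ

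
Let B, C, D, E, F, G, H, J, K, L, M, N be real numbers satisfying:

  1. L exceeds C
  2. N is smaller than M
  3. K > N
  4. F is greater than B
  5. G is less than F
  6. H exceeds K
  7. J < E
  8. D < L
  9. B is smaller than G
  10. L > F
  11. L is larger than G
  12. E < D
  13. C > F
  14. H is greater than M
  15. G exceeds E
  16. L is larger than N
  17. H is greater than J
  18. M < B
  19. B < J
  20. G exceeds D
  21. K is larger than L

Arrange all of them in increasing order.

N < M < B < J < E < D < G < F < C < L < K < H

The consecutive links are each given: N < M; M < B; B < J; J < E; E < D; D < G; G < F; F < C; C < L; L < K; K < H.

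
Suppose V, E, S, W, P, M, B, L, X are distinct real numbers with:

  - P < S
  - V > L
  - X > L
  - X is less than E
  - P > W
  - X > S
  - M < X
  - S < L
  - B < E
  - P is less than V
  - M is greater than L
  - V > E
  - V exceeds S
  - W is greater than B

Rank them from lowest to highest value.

Nothing is placed below B, so it is least; from there B < W; W < P; P < S; S < L; L < M; M < X; X < E; E < V, each given directly.

B < W < P < S < L < M < X < E < V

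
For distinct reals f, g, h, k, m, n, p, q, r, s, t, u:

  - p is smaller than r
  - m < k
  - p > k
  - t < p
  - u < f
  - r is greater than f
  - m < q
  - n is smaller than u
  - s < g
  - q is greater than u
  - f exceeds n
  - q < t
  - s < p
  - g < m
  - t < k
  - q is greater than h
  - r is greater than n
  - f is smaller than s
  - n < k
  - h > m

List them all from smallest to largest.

n < u < f < s < g < m < h < q < t < k < p < r

Nothing is placed below n, so it is least; from there n < u; u < f; f < s; s < g; g < m; m < h; h < q; q < t; t < k; k < p; p < r, each given directly.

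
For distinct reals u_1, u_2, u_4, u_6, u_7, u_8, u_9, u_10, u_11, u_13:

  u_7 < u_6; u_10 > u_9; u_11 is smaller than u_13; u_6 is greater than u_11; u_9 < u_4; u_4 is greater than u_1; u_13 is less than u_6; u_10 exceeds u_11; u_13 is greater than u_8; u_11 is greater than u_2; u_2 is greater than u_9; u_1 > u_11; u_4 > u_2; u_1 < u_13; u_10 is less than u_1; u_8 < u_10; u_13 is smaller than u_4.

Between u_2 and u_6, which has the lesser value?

u_2

u_2 < u_11 and u_11 < u_10 give u_2 < u_10.
Then u_10 < u_1 extends the chain to u_1.
Then u_1 < u_13 extends the chain to u_13.
With u_13 < u_6: u_2 < u_11 < u_10 < u_1 < u_13 < u_6.
So u_2 < u_6; u_2 is the smaller of the two.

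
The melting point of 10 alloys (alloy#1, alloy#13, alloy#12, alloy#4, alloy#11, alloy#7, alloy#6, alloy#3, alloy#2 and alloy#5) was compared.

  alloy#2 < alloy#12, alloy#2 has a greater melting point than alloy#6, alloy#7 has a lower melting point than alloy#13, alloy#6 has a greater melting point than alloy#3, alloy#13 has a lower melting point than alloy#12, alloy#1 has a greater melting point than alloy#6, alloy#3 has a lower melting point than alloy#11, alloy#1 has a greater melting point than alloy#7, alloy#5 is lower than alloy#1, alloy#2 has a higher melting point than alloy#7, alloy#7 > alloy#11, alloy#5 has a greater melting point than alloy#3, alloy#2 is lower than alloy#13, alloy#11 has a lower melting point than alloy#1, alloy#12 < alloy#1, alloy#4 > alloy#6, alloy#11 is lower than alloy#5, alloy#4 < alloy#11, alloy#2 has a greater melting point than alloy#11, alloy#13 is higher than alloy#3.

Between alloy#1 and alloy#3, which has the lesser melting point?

alloy#3

alloy#3 < alloy#11 and alloy#11 < alloy#7 give alloy#3 < alloy#7.
With alloy#7 < alloy#2: alloy#3 < alloy#11 < alloy#7 < alloy#2.
Then alloy#2 < alloy#12 extends the chain to alloy#12.
With alloy#12 < alloy#1: alloy#3 < alloy#11 < alloy#7 < alloy#2 < alloy#12 < alloy#1.
So alloy#3 < alloy#1; alloy#3 is the lower of the two.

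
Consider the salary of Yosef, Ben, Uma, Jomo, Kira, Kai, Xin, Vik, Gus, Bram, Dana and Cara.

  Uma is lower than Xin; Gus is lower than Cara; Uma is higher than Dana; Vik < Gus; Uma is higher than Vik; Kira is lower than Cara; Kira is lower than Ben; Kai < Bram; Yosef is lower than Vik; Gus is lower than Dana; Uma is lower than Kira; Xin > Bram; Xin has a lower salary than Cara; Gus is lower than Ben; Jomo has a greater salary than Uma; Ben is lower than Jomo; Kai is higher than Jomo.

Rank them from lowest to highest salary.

The consecutive links are each given: Yosef < Vik; Vik < Gus; Gus < Dana; Dana < Uma; Uma < Kira; Kira < Ben; Ben < Jomo; Jomo < Kai; Kai < Bram; Bram < Xin; Xin < Cara.

Yosef < Vik < Gus < Dana < Uma < Kira < Ben < Jomo < Kai < Bram < Xin < Cara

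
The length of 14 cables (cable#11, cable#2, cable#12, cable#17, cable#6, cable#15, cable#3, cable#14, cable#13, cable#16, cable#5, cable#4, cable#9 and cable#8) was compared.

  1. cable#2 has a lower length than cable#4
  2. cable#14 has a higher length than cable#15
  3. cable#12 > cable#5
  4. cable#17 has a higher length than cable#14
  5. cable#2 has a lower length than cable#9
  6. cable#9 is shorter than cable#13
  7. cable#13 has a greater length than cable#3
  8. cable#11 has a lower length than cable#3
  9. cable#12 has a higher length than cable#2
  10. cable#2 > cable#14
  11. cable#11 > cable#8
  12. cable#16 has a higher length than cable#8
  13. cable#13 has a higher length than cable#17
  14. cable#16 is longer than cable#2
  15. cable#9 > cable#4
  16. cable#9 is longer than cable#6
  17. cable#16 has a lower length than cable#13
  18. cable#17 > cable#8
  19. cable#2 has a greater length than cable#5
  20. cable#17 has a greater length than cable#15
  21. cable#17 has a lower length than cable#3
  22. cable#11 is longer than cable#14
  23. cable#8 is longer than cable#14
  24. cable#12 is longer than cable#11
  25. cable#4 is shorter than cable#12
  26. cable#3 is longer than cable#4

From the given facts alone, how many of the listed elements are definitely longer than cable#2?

6

The elements the relations force above cable#2 are cable#4, cable#16, cable#12, cable#9, cable#3, cable#13 — no chain reaches any other.
That is 6.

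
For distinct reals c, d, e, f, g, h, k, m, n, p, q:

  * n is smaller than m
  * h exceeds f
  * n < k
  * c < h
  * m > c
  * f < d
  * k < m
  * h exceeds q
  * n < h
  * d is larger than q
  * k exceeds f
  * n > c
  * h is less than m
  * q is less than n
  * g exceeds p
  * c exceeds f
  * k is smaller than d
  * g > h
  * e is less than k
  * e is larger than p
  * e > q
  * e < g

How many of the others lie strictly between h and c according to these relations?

The relations place c below h. An element lies strictly between them when it is forced above c and also forced below h.
Above c: {n, k, d, g, m}. Below h: {f, q, n}.
Intersection: {n} — 1.

1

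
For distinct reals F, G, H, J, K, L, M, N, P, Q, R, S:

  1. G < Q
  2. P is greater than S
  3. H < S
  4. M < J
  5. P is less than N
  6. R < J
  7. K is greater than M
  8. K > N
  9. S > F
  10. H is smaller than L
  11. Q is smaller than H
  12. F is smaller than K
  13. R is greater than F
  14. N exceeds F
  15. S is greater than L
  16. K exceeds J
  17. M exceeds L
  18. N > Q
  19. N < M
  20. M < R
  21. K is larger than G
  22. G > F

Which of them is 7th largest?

S

Chaining the given pairs: F < G < Q < H < L < S < P < N < M < R < J < K.
Counting 7 from the largest end gives S.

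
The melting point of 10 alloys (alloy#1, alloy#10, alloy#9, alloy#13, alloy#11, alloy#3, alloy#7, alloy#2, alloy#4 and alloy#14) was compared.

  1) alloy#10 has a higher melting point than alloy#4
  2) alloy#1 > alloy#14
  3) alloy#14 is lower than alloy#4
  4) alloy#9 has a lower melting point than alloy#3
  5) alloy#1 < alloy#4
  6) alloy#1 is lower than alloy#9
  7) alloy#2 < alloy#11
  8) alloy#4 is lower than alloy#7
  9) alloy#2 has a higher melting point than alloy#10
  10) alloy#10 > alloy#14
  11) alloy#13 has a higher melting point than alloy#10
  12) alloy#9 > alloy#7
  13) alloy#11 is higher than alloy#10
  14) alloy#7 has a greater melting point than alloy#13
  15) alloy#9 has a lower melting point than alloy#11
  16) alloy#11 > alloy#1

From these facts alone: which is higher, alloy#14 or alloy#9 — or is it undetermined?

alloy#9

alloy#14 < alloy#1 and alloy#1 < alloy#4 give alloy#14 < alloy#4.
Then alloy#4 < alloy#10 extends the chain to alloy#10.
With alloy#10 < alloy#13: alloy#14 < alloy#1 < alloy#4 < alloy#10 < alloy#13.
With alloy#13 < alloy#7: alloy#14 < alloy#1 < alloy#4 < alloy#10 < alloy#13 < alloy#7.
With alloy#7 < alloy#9: alloy#14 < alloy#1 < alloy#4 < alloy#10 < alloy#13 < alloy#7 < alloy#9.
So alloy#9 is higher.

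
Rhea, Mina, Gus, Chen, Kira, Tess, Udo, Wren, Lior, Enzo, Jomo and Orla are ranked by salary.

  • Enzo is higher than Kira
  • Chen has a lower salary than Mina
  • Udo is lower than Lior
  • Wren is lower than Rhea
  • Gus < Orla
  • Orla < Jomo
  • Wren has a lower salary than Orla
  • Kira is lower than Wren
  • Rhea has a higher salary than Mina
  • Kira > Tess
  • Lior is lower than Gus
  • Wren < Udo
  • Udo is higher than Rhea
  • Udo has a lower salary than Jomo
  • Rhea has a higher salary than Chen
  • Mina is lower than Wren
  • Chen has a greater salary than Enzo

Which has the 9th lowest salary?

The consecutive relations fix a unique order: Tess < Kira < Enzo < Chen < Mina < Wren < Rhea < Udo < Lior < Gus < Orla < Jomo.
The 9th smallest is Lior.

Lior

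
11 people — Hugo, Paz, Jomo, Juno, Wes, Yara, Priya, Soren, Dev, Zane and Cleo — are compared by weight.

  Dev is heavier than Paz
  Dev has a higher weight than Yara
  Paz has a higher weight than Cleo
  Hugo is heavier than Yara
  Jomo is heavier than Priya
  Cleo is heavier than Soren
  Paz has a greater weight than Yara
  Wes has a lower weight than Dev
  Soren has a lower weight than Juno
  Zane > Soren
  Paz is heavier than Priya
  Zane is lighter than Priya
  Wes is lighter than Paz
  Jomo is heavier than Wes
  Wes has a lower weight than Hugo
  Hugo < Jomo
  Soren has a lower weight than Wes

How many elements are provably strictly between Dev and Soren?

5

Chaining upward from Soren reaches: Wes, Cleo, Juno, Zane, Priya, Hugo, Paz, Jomo.
Chaining downward from Dev reaches: Wes, Cleo, Yara, Zane, Priya, Paz.
Strictly between Soren and Dev are those in both lists: Wes, Cleo, Zane, Priya, Paz — 5 elements.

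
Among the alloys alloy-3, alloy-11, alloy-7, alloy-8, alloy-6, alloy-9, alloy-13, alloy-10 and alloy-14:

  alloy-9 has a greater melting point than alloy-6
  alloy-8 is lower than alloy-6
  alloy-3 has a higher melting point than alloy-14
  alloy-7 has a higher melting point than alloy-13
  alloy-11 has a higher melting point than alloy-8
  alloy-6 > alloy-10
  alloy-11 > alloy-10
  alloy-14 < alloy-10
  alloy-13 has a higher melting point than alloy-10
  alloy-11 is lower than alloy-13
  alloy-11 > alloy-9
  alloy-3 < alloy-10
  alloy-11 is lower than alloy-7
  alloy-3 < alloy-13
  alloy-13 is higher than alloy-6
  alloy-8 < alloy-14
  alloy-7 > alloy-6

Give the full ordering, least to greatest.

alloy-8 < alloy-14 < alloy-3 < alloy-10 < alloy-6 < alloy-9 < alloy-11 < alloy-13 < alloy-7

Each adjacent pair is fixed by a given relation: alloy-8 < alloy-14; alloy-14 < alloy-3; alloy-3 < alloy-10; alloy-10 < alloy-6; alloy-6 < alloy-9; alloy-9 < alloy-11; alloy-11 < alloy-13; alloy-13 < alloy-7. Chaining them end to end gives the full order.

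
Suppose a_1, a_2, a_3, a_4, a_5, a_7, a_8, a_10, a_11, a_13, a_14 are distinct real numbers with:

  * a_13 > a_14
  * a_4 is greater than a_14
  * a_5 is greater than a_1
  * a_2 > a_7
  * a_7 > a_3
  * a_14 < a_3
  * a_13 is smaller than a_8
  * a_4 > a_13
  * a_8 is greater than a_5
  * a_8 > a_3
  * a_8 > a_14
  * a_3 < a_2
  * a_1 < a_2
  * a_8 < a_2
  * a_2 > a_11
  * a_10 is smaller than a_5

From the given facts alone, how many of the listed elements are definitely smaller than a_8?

The elements the relations force below a_8 are a_14, a_1, a_3, a_10, a_5, a_13 — no chain reaches any other.
That is 6.

6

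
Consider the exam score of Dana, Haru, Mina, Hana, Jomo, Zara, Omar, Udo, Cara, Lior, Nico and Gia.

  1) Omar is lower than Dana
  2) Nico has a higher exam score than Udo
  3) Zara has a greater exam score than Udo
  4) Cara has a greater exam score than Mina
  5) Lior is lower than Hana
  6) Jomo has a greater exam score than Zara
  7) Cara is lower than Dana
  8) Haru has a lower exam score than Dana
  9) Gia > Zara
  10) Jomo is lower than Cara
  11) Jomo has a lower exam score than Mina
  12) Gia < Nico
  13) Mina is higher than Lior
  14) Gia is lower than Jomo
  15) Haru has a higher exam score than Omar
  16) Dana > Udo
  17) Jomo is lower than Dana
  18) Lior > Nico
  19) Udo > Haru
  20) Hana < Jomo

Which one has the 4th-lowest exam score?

Zara

Chaining the given pairs: Omar < Haru < Udo < Zara < Gia < Nico < Lior < Hana < Jomo < Mina < Cara < Dana.
Counting 4 from the smallest end gives Zara.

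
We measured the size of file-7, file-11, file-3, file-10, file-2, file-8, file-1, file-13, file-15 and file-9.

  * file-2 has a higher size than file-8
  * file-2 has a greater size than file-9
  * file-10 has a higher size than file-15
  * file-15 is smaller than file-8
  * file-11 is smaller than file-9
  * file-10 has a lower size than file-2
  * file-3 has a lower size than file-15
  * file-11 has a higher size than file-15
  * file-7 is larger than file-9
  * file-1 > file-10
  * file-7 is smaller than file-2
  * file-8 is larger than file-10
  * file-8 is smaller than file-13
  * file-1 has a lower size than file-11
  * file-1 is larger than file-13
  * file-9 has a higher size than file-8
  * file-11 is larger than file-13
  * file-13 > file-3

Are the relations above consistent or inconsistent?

Every relation is compatible with file-3 < file-15 < file-10 < file-8 < file-13 < file-1 < file-11 < file-9 < file-7 < file-2; the set is consistent.

consistent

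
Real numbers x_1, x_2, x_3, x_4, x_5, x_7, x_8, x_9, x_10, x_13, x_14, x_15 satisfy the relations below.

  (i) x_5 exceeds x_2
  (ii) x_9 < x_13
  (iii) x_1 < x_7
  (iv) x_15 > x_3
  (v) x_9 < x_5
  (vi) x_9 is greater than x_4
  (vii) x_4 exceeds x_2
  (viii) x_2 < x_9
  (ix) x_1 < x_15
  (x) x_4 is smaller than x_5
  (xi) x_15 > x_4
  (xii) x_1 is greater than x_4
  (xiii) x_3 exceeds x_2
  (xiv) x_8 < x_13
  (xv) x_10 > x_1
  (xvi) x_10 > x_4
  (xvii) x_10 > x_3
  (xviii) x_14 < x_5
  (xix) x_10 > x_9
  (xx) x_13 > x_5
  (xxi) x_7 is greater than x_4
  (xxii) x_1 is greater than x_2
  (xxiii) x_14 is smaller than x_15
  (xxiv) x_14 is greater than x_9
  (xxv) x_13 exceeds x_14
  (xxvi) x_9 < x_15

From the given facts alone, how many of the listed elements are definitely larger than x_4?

From x_4 the given relations immediately reach x_1, x_9, x_5, x_7, x_10, x_15.
From those, x_14, x_13 — 8 in total.
Nothing else is reachable above x_4; 8 in all.

8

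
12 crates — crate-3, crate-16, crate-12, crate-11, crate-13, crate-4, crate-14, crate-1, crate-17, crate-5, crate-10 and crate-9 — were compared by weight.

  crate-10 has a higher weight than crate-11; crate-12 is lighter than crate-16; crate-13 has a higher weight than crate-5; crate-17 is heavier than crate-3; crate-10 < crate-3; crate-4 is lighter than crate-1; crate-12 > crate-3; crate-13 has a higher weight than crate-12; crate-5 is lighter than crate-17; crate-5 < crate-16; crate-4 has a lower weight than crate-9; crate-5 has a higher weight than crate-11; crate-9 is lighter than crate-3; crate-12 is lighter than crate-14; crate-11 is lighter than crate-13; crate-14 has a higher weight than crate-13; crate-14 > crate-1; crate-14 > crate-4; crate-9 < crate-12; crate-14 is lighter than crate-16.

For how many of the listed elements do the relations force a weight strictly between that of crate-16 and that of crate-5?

Chaining upward from crate-5 reaches: crate-17, crate-13, crate-14.
Chaining downward from crate-16 reaches: crate-4, crate-9, crate-11, crate-10, crate-3, crate-1, crate-12, crate-13, crate-14.
Strictly between crate-5 and crate-16 are those in both lists: crate-13, crate-14 — 2 elements.

2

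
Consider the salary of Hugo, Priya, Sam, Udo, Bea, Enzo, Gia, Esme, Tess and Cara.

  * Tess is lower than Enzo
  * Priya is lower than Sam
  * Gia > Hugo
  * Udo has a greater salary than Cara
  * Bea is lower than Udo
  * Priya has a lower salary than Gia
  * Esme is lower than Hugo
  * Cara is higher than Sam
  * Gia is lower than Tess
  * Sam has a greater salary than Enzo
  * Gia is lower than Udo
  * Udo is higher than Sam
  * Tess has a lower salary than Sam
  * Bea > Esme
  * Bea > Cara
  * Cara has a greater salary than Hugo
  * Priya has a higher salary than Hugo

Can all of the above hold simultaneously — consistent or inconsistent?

The single ordering Esme < Hugo < Priya < Gia < Tess < Enzo < Sam < Cara < Bea < Udo satisfies every listed relation, so no contradiction arises.

consistent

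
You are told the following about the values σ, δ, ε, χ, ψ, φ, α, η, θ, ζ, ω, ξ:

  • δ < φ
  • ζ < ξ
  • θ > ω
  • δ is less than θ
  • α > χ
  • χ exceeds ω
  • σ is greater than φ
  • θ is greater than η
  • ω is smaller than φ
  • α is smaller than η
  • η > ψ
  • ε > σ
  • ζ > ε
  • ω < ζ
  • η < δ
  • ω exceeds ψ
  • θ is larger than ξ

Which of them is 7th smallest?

The consecutive relations fix a unique order: ψ < ω < χ < α < η < δ < φ < σ < ε < ζ < ξ < θ.
Counting 7 from the smallest end gives φ.

φ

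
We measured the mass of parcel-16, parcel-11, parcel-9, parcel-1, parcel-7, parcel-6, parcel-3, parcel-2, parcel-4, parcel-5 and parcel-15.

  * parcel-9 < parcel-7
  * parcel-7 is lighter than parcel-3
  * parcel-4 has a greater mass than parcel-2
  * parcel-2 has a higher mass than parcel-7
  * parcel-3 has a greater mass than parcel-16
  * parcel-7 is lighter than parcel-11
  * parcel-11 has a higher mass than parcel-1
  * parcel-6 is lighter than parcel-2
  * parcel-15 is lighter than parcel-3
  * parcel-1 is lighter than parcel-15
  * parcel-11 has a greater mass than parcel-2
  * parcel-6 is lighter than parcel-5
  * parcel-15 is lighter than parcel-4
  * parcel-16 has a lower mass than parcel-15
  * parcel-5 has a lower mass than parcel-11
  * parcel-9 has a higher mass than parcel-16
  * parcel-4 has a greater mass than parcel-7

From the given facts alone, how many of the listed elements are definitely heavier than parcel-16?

The elements the relations force above parcel-16 are parcel-9, parcel-7, parcel-15, parcel-3, parcel-2, parcel-11, parcel-4 — no chain reaches any other.
That is 7.

7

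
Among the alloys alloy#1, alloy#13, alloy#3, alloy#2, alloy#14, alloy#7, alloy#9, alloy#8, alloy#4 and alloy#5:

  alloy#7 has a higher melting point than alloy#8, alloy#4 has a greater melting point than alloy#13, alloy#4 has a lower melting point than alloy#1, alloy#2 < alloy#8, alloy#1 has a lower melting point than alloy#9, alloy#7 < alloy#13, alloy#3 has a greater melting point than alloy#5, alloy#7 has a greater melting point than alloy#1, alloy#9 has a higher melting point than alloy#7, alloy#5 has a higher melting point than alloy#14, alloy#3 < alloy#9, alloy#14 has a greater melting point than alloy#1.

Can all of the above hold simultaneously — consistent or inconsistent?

inconsistent

We have alloy#1 < alloy#7 stated directly, yet also alloy#7 < alloy#13 < alloy#4 < alloy#1 by chaining the others — so alloy#7 < alloy#1. Contradiction.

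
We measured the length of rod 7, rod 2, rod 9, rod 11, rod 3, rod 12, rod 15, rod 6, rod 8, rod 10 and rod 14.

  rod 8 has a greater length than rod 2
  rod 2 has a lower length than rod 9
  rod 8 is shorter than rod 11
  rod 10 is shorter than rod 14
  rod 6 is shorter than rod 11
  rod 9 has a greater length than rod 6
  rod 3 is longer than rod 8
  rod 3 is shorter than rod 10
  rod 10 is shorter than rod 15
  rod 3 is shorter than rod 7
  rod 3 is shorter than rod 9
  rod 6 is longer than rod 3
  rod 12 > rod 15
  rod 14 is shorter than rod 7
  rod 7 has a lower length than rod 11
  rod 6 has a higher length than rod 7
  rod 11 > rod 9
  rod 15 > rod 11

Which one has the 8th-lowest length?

Chaining the given pairs: rod 2 < rod 8 < rod 3 < rod 10 < rod 14 < rod 7 < rod 6 < rod 9 < rod 11 < rod 15 < rod 12.
Counting 8 from the smallest end gives rod 9.

rod 9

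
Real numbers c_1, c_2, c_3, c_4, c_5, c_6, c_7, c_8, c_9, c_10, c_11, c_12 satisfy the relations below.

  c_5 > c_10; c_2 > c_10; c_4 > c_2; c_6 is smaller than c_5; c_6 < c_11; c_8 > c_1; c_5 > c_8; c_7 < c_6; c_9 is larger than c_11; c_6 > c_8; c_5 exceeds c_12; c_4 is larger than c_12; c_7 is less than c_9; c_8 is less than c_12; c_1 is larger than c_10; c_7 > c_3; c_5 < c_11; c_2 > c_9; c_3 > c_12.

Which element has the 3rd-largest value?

The consecutive relations fix a unique order: c_10 < c_1 < c_8 < c_12 < c_3 < c_7 < c_6 < c_5 < c_11 < c_9 < c_2 < c_4.
Counting 3 from the largest end gives c_9.

c_9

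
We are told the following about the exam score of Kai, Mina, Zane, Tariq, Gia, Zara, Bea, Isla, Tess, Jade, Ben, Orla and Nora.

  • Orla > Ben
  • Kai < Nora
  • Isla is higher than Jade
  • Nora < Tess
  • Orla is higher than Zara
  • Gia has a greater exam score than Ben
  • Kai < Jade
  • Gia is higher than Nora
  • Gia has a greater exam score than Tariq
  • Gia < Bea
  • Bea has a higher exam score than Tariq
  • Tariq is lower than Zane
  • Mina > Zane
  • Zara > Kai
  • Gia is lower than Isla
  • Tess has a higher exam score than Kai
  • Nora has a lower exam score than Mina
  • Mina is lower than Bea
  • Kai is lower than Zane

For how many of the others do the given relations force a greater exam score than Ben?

From Ben the given relations immediately reach Gia, Orla.
From those, Isla, Bea — 4 in total.
Nothing else is reachable above Ben; 4 in all.

4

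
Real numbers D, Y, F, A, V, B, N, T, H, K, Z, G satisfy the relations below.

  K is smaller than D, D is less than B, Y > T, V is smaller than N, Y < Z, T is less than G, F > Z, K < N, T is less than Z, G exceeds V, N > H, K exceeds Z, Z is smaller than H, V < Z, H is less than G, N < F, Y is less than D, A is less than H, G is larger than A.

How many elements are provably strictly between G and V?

The relations place V below G. An element lies strictly between them when it is forced above V and also forced below G.
Above V: {Z, K, D, H, N, F, B}. Below G: {T, A, Y, Z, H}.
Intersection: {Z, H} — 2.

2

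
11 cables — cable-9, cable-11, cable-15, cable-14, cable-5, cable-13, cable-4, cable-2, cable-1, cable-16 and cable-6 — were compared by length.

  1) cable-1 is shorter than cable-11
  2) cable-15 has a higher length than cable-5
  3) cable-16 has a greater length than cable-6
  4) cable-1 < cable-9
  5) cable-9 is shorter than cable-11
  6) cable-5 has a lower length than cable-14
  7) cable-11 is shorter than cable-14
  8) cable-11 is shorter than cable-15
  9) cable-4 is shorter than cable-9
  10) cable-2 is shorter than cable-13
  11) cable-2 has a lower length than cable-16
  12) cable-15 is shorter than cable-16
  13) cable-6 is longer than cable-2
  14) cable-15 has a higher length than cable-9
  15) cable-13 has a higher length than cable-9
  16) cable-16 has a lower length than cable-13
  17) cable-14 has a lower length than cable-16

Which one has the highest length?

cable-4 is not greatest since cable-4 < cable-9; cable-1 is not greatest since cable-1 < cable-9; cable-9 is not greatest since cable-9 < cable-11; cable-5 is not greatest since cable-5 < cable-14; cable-11 is not greatest since cable-11 < cable-14; cable-15 is not greatest since cable-15 < cable-16; cable-14 is not greatest since cable-14 < cable-16; cable-2 is not greatest since cable-2 < cable-13; cable-6 is not greatest since cable-6 < cable-16; cable-16 is not greatest since cable-16 < cable-13.
Only cable-13 has nothing above it, so cable-13 is the highest length.

cable-13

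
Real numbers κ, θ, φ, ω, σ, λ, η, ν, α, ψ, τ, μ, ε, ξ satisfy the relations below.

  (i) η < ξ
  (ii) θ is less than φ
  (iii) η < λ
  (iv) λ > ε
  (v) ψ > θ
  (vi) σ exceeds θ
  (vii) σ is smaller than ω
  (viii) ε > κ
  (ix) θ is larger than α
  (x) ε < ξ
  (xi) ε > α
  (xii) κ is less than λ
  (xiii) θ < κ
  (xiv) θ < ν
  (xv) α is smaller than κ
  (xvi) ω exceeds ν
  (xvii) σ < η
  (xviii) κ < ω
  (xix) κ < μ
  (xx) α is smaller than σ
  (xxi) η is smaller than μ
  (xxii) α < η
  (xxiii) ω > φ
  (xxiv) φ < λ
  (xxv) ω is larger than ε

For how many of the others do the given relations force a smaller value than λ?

7

The elements the relations force below λ are α, θ, κ, σ, η, φ, ε — no chain reaches any other.
That is 7.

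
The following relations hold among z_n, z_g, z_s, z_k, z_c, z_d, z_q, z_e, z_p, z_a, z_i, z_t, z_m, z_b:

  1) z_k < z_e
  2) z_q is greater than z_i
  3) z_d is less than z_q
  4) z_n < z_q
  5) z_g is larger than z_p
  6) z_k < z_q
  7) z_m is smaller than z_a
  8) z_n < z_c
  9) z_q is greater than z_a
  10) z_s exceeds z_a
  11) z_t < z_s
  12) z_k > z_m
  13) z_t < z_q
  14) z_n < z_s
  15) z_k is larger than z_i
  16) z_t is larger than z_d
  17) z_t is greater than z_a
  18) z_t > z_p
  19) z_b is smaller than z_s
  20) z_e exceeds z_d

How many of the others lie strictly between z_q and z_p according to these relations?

1

Chaining upward from z_p reaches: z_g, z_t, z_s.
Chaining downward from z_q reaches: z_m, z_d, z_a, z_i, z_n, z_t, z_k.
Strictly between z_p and z_q are those in both lists: z_t — 1 element.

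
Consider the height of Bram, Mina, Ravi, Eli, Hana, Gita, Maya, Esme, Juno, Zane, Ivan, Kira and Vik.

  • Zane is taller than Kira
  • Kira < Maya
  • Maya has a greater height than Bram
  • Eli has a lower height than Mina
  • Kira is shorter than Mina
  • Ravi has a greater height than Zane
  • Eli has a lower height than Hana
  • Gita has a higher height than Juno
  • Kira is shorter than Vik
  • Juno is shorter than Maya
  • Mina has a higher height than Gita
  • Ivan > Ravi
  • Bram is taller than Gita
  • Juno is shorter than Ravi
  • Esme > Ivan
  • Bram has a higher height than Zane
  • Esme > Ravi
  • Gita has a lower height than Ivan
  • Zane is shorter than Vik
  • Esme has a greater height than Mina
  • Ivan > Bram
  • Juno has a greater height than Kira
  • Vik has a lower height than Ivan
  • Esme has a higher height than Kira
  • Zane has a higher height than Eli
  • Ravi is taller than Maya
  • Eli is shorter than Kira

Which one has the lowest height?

Eli

Kira is not least since Eli < Kira; Hana is not least since Eli < Hana; Juno is not least since Kira < Juno; Gita is not least since Juno < Gita; Zane is not least since Eli < Zane; Bram is not least since Gita < Bram; Maya is not least since Juno < Maya; Vik is not least since Kira < Vik; Mina is not least since Gita < Mina; Ravi is not least since Juno < Ravi; Ivan is not least since Bram < Ivan; Esme is not least since Ravi < Esme.
Only Eli has nothing below it, so Eli is the lowest height.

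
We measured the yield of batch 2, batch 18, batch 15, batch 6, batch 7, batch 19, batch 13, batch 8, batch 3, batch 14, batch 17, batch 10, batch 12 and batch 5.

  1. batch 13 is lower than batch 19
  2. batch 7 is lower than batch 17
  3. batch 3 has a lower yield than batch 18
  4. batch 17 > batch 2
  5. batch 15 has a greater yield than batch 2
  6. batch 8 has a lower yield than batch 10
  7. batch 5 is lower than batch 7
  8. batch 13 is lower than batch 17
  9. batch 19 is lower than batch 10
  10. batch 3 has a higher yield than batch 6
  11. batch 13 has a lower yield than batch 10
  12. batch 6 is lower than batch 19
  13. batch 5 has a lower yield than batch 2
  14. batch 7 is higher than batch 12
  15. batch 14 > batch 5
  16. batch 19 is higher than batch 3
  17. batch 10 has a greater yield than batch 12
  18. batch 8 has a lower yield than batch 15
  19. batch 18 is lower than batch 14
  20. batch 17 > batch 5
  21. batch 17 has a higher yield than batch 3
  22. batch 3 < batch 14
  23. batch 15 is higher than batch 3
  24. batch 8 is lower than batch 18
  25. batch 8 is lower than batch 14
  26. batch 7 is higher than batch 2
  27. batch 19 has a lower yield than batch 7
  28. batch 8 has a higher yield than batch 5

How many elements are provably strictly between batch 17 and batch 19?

The relations place batch 19 below batch 17. An element lies strictly between them when it is forced above batch 19 and also forced below batch 17.
Above batch 19: {batch 7, batch 10}. Below batch 17: {batch 5, batch 2, batch 6, batch 13, batch 3, batch 12, batch 7}.
Intersection: {batch 7} — 1.

1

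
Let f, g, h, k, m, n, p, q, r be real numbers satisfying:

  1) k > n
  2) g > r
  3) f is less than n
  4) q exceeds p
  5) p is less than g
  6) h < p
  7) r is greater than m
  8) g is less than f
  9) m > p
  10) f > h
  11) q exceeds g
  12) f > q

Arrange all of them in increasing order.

Nothing is placed below h, so it is least; from there h < p; p < m; m < r; r < g; g < q; q < f; f < n; n < k, each given directly.

h < p < m < r < g < q < f < n < k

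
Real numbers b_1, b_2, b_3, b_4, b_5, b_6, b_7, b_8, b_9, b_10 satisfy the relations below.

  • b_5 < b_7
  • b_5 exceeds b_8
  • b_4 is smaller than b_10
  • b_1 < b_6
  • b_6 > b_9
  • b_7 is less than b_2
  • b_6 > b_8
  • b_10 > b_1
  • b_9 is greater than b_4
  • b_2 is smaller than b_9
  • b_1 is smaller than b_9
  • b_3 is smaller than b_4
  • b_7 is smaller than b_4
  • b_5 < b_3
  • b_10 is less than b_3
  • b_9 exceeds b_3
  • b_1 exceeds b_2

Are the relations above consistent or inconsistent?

inconsistent

Chaining the given relations yields b_10 < b_3 < b_4, so b_10 < b_4. But one relation states b_4 < b_10. These cannot both hold.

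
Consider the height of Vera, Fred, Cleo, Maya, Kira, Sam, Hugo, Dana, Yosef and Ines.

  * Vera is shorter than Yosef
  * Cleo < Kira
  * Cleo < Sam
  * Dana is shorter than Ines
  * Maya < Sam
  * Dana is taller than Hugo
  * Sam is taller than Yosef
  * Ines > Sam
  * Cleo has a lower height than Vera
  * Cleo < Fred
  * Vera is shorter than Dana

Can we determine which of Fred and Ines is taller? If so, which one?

undetermined

Following every chain through Fred: below Fred we get Cleo.
Ines is not reached, and no chain runs the other way from Ines to Fred.
So the given relations leave the order of Fred and Ines undetermined.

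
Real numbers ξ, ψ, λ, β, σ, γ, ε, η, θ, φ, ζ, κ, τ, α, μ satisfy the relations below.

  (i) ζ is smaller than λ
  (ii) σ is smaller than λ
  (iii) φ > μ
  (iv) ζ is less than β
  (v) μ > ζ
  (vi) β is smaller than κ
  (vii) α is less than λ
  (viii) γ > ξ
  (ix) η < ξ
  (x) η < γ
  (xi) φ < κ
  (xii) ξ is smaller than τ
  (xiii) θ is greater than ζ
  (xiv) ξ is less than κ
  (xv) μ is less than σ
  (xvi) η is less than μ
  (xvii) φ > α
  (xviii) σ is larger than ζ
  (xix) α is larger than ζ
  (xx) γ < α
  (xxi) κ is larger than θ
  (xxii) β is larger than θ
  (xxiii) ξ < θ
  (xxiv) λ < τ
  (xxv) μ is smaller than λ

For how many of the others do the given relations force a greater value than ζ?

9

The elements the relations force above ζ are μ, α, σ, φ, λ, τ, θ, β, κ — no chain reaches any other.
That is 9.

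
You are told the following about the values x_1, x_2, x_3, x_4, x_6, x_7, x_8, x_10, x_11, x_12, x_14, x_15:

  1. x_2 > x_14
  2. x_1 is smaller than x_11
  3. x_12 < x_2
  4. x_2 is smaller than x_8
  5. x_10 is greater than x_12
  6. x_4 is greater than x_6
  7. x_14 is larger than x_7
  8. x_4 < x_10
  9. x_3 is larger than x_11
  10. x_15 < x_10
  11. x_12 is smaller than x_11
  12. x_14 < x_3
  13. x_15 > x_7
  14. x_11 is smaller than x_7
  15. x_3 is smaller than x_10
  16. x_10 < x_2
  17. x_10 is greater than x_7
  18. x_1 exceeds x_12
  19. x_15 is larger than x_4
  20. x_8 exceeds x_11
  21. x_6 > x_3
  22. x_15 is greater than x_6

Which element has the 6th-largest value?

The consecutive relations fix a unique order: x_12 < x_1 < x_11 < x_7 < x_14 < x_3 < x_6 < x_4 < x_15 < x_10 < x_2 < x_8.
The 6th largest is x_6.

x_6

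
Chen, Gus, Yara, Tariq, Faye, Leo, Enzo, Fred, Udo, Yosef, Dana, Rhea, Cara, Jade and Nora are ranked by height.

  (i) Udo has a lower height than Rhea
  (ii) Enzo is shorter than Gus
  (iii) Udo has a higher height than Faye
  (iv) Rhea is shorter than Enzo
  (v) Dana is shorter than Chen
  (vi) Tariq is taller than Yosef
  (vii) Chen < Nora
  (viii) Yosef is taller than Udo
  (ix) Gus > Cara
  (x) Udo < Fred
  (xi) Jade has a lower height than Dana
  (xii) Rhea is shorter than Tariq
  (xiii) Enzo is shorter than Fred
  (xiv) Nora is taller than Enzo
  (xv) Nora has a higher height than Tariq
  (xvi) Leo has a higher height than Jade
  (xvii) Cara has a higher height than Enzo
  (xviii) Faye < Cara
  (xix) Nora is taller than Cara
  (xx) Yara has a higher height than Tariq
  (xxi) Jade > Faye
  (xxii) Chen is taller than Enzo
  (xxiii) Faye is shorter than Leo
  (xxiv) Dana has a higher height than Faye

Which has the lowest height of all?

Chaining upward from Faye: directly above it, Udo, Jade, Dana, Leo, Cara; then Rhea, Yosef, Chen, Fred, Gus, Nora; then Enzo, Tariq; then Yara.
That covers every other element, and nothing is given below Faye, so Faye is the lowest height.

Faye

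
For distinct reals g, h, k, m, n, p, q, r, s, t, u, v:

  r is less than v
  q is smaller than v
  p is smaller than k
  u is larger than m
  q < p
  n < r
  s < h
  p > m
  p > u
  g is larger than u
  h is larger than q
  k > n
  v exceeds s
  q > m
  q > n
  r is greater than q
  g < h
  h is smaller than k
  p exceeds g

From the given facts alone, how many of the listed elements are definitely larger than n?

Directly above n: q, r, k.
One step further: h, p, v (6 so far).
Nothing else is reachable above n; 6 in all.

6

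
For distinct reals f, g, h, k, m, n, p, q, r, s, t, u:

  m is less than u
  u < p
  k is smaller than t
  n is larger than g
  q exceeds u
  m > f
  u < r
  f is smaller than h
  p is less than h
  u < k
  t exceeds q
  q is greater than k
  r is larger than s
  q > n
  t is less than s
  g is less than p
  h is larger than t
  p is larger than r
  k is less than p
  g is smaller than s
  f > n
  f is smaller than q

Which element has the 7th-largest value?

Piecing the relations together gives one ordering: g < n < f < m < u < k < q < t < s < r < p < h.
The 7th largest is k.

k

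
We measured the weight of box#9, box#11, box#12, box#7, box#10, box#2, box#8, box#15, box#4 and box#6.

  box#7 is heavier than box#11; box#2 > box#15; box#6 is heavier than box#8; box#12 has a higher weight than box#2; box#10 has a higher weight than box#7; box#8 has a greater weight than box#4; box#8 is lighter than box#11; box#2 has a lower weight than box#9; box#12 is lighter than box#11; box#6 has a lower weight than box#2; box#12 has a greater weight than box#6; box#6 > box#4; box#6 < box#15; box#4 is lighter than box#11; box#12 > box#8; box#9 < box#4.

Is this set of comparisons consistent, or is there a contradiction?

inconsistent

We have box#2 < box#9 stated directly, yet also box#9 < box#4 < box#8 < box#6 < box#15 < box#2 by chaining the others — so box#9 < box#2. Contradiction.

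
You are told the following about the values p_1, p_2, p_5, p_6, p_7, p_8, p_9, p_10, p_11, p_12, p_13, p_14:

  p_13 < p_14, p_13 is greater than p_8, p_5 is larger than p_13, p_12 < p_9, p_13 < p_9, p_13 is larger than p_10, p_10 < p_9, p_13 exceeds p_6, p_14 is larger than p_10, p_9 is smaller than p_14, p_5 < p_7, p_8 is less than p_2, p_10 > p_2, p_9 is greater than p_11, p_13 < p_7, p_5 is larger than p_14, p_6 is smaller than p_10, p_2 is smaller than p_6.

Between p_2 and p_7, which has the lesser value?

p_2

p_2 < p_6 and p_6 < p_10 give p_2 < p_10.
Then p_10 < p_13 extends the chain to p_13.
With p_13 < p_9: p_2 < p_6 < p_10 < p_13 < p_9.
Then p_9 < p_14 extends the chain to p_14.
With p_14 < p_5: p_2 < p_6 < p_10 < p_13 < p_9 < p_14 < p_5.
With p_5 < p_7: p_2 < p_6 < p_10 < p_13 < p_9 < p_14 < p_5 < p_7.
So p_2 < p_7; p_2 is the smaller of the two.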